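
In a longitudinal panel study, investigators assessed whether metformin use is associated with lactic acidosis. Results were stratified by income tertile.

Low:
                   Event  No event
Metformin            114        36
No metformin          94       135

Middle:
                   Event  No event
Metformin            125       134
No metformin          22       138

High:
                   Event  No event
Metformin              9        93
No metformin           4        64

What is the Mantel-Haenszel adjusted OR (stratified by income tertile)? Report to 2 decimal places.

OR_MH = Σ(aᵢdᵢ/nᵢ) / Σ(bᵢcᵢ/nᵢ), where nᵢ is the stratum total.
Stratum 1 (Low): n = 379; a·d/n = 114·135/379 = 40.6069; b·c/n = 36·94/379 = 8.9288
Stratum 2 (Middle): n = 419; a·d/n = 125·138/419 = 41.1695; b·c/n = 134·22/419 = 7.0358
Stratum 3 (High): n = 170; a·d/n = 9·64/170 = 3.3882; b·c/n = 93·4/170 = 2.1882
OR_MH = (40.6069 + 41.1695 + 3.3882) / (8.9288 + 7.0358 + 2.1882) = 85.1645 / 18.1528 = 4.69154

4.69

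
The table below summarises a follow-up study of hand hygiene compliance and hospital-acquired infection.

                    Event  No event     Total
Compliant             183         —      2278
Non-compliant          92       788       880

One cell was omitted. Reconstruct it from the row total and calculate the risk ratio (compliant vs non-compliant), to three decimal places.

0.768

The missing cell is in the exposed row: 2278 − 183 = 2095.
So a = 183, b = 2095, c = 92, d = 788.
RR = [a/(a+b)] / [c/(c+d)] = (183/2278) / (92/880) = 0.08033/0.10455 = 0.76841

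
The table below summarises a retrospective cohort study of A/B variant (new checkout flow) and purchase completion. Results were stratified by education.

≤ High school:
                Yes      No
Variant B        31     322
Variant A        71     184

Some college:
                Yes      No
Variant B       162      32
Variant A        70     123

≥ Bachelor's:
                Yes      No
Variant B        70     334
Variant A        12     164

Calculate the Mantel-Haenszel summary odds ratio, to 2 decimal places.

OR_MH = Σ(aᵢdᵢ/nᵢ) / Σ(bᵢcᵢ/nᵢ), where nᵢ is the stratum total.
Stratum 1 (≤ High school): n = 608; a·d/n = 31·184/608 = 9.3816; b·c/n = 322·71/608 = 37.6020
Stratum 2 (Some college): n = 387; a·d/n = 162·123/387 = 51.4884; b·c/n = 32·70/387 = 5.7881
Stratum 3 (≥ Bachelor's): n = 580; a·d/n = 70·164/580 = 19.7931; b·c/n = 334·12/580 = 6.9103
OR_MH = (9.3816 + 51.4884 + 19.7931) / (37.6020 + 5.7881 + 6.9103) = 80.6631 / 50.3004 = 1.60363

1.60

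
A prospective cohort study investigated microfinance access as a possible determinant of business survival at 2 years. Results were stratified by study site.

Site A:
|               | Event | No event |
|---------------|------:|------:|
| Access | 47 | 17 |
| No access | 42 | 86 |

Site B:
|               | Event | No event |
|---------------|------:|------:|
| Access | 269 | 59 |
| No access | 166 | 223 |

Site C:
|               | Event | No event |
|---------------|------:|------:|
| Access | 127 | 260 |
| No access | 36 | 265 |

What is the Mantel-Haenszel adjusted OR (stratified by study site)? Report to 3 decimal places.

4.959

OR_MH = Σ(aᵢdᵢ/nᵢ) / Σ(bᵢcᵢ/nᵢ), where nᵢ is the stratum total.
Stratum 1 (Site A): n = 192; a·d/n = 47·86/192 = 21.0521; b·c/n = 17·42/192 = 3.7188
Stratum 2 (Site B): n = 717; a·d/n = 269·223/717 = 83.6639; b·c/n = 59·166/717 = 13.6597
Stratum 3 (Site C): n = 688; a·d/n = 127·265/688 = 48.9172; b·c/n = 260·36/688 = 13.6047
OR_MH = (21.0521 + 83.6639 + 48.9172) / (3.7188 + 13.6597 + 13.6047) = 153.6331 / 30.9831 = 4.95861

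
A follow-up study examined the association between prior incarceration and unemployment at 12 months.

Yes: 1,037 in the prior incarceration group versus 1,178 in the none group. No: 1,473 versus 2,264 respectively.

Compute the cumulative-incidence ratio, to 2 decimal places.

1.21

From the description: a = 1037, b = 1473, c = 1178, d = 2264.
Risk in exposed = 1037/2510 = 0.41315; risk in unexposed = 1178/3442 = 0.34224.
RR = 0.41315 / 0.34224 = 1.20718
The risk among the exposed is 1.21 times that among the unexposed.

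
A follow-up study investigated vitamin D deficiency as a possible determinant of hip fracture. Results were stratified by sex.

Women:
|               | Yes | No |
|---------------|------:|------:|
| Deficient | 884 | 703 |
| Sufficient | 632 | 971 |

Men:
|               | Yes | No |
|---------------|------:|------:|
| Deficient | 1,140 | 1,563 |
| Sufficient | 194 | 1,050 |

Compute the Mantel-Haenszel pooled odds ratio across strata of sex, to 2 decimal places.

OR_MH = Σ(aᵢdᵢ/nᵢ) / Σ(bᵢcᵢ/nᵢ), where nᵢ is the stratum total.
Stratum 1 (Women): n = 3190; a·d/n = 884·971/3190 = 269.0796; b·c/n = 703·632/3190 = 139.2777
Stratum 2 (Men): n = 3947; a·d/n = 1140·1050/3947 = 303.2683; b·c/n = 1563·194/3947 = 76.8234
OR_MH = (269.0796 + 303.2683) / (139.2777 + 76.8234) = 572.3479 / 216.1012 = 2.64852

2.65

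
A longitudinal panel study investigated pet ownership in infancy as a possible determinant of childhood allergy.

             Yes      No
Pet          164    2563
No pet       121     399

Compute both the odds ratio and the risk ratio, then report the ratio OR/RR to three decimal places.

0.816

Cells: a = 164, b = 2563, c = 121, d = 399.
OR = (164·399)/(2563·121) = 65436/310123 = 0.21100
Risk in exposed = 164/2727 = 0.06014; risk in unexposed = 121/520 = 0.23269; RR = 0.25845
OR/RR = 0.21100 / 0.25845 = 0.81641
The outcome is not rare, so the OR lies further from 1 than the RR.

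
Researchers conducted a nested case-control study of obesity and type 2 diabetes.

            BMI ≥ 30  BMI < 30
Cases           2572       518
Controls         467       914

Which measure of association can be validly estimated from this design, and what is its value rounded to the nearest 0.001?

9.718

Reading the table with exposure as columns: a = 2572 (BMI ≥ 30, case), b = 467 (BMI ≥ 30, non-case), c = 518 (BMI < 30, case), d = 914.
This is a nested case-control study: participants were sampled on outcome status, so risks in the source population cannot be estimated directly — relative risk is not valid here. The odds ratio is the appropriate measure.
OR = (a·d)/(b·c) = (2572 × 914) / (467 × 518) = 2350808 / 241906 = 9.71786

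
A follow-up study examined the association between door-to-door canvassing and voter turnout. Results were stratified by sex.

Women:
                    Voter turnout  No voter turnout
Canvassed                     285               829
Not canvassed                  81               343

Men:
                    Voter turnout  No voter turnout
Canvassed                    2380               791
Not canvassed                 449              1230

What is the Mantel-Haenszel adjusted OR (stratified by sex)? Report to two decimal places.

5.71

OR_MH = Σ(aᵢdᵢ/nᵢ) / Σ(bᵢcᵢ/nᵢ), where nᵢ is the stratum total.
Stratum 1 (Women): n = 1538; a·d/n = 285·343/1538 = 63.5598; b·c/n = 829·81/1538 = 43.6599
Stratum 2 (Men): n = 4850; a·d/n = 2380·1230/4850 = 603.5876; b·c/n = 791·449/4850 = 73.2287
OR_MH = (63.5598 + 603.5876) / (43.6599 + 73.2287) = 667.1474 / 116.8886 = 5.70755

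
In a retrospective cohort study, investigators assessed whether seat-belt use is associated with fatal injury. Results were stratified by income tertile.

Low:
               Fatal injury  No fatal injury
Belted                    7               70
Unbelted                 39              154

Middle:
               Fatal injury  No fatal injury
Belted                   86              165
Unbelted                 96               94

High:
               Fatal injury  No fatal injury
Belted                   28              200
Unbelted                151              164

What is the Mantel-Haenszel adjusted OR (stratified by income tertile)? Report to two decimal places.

0.30

OR_MH = Σ(aᵢdᵢ/nᵢ) / Σ(bᵢcᵢ/nᵢ), where nᵢ is the stratum total.
Stratum 1 (Low): n = 270; a·d/n = 7·154/270 = 3.9926; b·c/n = 70·39/270 = 10.1111
Stratum 2 (Middle): n = 441; a·d/n = 86·94/441 = 18.3311; b·c/n = 165·96/441 = 35.9184
Stratum 3 (High): n = 543; a·d/n = 28·164/543 = 8.4567; b·c/n = 200·151/543 = 55.6169
OR_MH = (3.9926 + 18.3311 + 8.4567) / (10.1111 + 35.9184 + 55.6169) = 30.7804 / 101.6464 = 0.30282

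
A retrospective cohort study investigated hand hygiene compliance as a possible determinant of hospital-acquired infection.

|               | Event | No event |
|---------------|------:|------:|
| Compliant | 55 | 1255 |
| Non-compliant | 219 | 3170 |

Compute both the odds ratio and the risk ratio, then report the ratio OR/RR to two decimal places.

Cells: a = 55, b = 1255, c = 219, d = 3170.
OR = (55·3170)/(1255·219) = 174350/274845 = 0.63436
Risk in exposed = 55/1310 = 0.04198; risk in unexposed = 219/3389 = 0.06462; RR = 0.64971
OR/RR = 0.63436 / 0.64971 = 0.97637
The outcome is rare in both groups, so OR ≈ RR (ratio near 1).

0.98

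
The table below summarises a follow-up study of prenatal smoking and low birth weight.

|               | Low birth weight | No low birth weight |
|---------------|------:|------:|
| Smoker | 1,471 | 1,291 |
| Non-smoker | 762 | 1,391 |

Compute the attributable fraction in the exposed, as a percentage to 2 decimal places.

33.55

Cells: a = 1471, b = 1291, c = 762, d = 1391.
Risk in exposed = 1471/2762 = 0.53259; risk in unexposed = 762/2153 = 0.35392.
RR = 0.53259/0.35392 = 1.50480
AR% = (RR − 1)/RR × 100 = (1.50480 − 1)/1.50480 × 100 = 33.5459%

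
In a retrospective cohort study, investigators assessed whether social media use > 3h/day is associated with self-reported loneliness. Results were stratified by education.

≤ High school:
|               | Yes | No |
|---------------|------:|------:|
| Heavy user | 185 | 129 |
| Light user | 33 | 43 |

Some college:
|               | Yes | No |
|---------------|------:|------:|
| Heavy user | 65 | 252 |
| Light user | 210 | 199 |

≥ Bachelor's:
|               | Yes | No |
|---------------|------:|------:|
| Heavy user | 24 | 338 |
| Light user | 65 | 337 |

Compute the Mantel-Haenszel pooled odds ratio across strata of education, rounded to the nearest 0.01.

OR_MH = Σ(aᵢdᵢ/nᵢ) / Σ(bᵢcᵢ/nᵢ), where nᵢ is the stratum total.
Stratum 1 (≤ High school): n = 390; a·d/n = 185·43/390 = 20.3974; b·c/n = 129·33/390 = 10.9154
Stratum 2 (Some college): n = 726; a·d/n = 65·199/726 = 17.8168; b·c/n = 252·210/726 = 72.8926
Stratum 3 (≥ Bachelor's): n = 764; a·d/n = 24·337/764 = 10.5864; b·c/n = 338·65/764 = 28.7565
OR_MH = (20.3974 + 17.8168 + 10.5864) / (10.9154 + 72.8926 + 28.7565) = 48.8006 / 112.5645 = 0.43353

0.43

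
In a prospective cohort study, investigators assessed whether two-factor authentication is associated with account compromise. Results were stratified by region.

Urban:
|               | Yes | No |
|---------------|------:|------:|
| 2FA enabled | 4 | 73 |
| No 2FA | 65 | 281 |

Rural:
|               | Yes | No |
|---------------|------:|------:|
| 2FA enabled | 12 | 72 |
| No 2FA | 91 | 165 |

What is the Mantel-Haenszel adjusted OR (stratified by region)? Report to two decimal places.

OR_MH = Σ(aᵢdᵢ/nᵢ) / Σ(bᵢcᵢ/nᵢ), where nᵢ is the stratum total.
Stratum 1 (Urban): n = 423; a·d/n = 4·281/423 = 2.6572; b·c/n = 73·65/423 = 11.2175
Stratum 2 (Rural): n = 340; a·d/n = 12·165/340 = 5.8235; b·c/n = 72·91/340 = 19.2706
OR_MH = (2.6572 + 5.8235) / (11.2175 + 19.2706) = 8.4807 / 30.4881 = 0.27817

0.28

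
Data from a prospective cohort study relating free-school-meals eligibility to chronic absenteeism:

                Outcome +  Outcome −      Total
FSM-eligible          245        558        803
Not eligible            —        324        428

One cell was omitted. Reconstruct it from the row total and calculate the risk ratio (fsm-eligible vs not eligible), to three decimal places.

1.256

The missing cell is in the unexposed row: 428 − 324 = 104.
So a = 245, b = 558, c = 104, d = 324.
RR = [a/(a+b)] / [c/(c+d)] = (245/803) / (104/428) = 0.30511/0.24299 = 1.25563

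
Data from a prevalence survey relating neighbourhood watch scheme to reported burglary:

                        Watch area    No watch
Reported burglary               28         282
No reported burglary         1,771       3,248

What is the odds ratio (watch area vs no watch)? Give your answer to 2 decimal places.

Reading the table with exposure as columns: a = 28 (Watch area, case), b = 1771 (Watch area, non-case), c = 282 (No watch, case), d = 3248.
OR = (a·d)/(b·c) = (28 × 3248) / (1771 × 282) = 90944 / 499422 = 0.18210
Exposure is associated with lower odds of reported burglary (OR = 0.18 < 1).

0.18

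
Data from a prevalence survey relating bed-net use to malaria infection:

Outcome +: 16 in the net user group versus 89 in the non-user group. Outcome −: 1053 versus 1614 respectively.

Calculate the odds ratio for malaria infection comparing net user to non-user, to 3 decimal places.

0.276

From the description: a = 16, b = 1053, c = 89, d = 1614.
OR = (a·d)/(b·c) = (16 × 1614) / (1053 × 89) = 25824 / 93717 = 0.27555
Exposure is associated with lower odds of malaria infection (OR = 0.28 < 1).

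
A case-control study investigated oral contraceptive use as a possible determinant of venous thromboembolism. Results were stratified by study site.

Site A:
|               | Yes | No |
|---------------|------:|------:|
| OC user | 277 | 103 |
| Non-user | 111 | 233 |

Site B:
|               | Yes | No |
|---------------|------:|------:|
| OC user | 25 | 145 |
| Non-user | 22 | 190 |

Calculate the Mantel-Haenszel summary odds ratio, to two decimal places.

OR_MH = Σ(aᵢdᵢ/nᵢ) / Σ(bᵢcᵢ/nᵢ), where nᵢ is the stratum total.
Stratum 1 (Site A): n = 724; a·d/n = 277·233/724 = 89.1450; b·c/n = 103·111/724 = 15.7914
Stratum 2 (Site B): n = 382; a·d/n = 25·190/382 = 12.4346; b·c/n = 145·22/382 = 8.3508
OR_MH = (89.1450 + 12.4346) / (15.7914 + 8.3508) = 101.5796 / 24.1422 = 4.20755

4.21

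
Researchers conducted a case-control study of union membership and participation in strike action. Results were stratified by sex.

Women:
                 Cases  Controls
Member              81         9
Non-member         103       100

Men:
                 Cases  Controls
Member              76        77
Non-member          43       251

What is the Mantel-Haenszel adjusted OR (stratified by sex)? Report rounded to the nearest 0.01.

6.65

OR_MH = Σ(aᵢdᵢ/nᵢ) / Σ(bᵢcᵢ/nᵢ), where nᵢ is the stratum total.
Stratum 1 (Women): n = 293; a·d/n = 81·100/293 = 27.6451; b·c/n = 9·103/293 = 3.1638
Stratum 2 (Men): n = 447; a·d/n = 76·251/447 = 42.6756; b·c/n = 77·43/447 = 7.4072
OR_MH = (27.6451 + 42.6756) / (3.1638 + 7.4072) = 70.3207 / 10.5710 = 6.65224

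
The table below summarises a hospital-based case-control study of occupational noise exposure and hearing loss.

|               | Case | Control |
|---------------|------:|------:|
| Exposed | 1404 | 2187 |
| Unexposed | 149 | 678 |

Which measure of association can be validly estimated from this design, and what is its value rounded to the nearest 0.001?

2.921

Cells: a = 1404, b = 2187, c = 149, d = 678.
This is a hospital-based case-control study: participants were sampled on outcome status, so risks in the source population cannot be estimated directly — relative risk is not valid here. The odds ratio is the appropriate measure.
OR = (a·d)/(b·c) = (1404 × 678) / (2187 × 149) = 951912 / 325863 = 2.92120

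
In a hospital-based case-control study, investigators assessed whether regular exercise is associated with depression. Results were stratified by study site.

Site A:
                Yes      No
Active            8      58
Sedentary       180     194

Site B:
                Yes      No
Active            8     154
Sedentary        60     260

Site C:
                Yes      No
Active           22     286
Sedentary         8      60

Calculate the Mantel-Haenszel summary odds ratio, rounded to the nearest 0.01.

OR_MH = Σ(aᵢdᵢ/nᵢ) / Σ(bᵢcᵢ/nᵢ), where nᵢ is the stratum total.
Stratum 1 (Site A): n = 440; a·d/n = 8·194/440 = 3.5273; b·c/n = 58·180/440 = 23.7273
Stratum 2 (Site B): n = 482; a·d/n = 8·260/482 = 4.3154; b·c/n = 154·60/482 = 19.1701
Stratum 3 (Site C): n = 376; a·d/n = 22·60/376 = 3.5106; b·c/n = 286·8/376 = 6.0851
OR_MH = (3.5273 + 4.3154 + 3.5106) / (23.7273 + 19.1701 + 6.0851) = 11.3533 / 48.9825 = 0.23178

0.23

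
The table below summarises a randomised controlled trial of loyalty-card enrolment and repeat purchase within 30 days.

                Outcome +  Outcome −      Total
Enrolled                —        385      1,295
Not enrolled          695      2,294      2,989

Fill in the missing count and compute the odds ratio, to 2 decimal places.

7.80

The missing cell is in the exposed row: 1295 − 385 = 910.
So a = 910, b = 385, c = 695, d = 2294.
OR = (a·d)/(b·c) = (910 × 2294) / (385 × 695) = 2087540 / 267575 = 7.80170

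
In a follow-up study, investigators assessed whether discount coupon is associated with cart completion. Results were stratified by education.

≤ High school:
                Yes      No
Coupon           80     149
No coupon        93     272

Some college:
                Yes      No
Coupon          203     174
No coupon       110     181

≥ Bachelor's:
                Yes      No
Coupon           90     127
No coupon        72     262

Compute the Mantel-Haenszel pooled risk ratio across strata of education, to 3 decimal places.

1.521

RR_MH = Σ(aᵢ·n₀ᵢ/nᵢ) / Σ(cᵢ·n₁ᵢ/nᵢ), with n₁ᵢ = aᵢ+bᵢ (exposed), n₀ᵢ = cᵢ+dᵢ (unexposed), nᵢ = n₁ᵢ+n₀ᵢ.
Stratum 1 (≤ High school): n₁ = 229, n₀ = 365, n = 594; a·n₀/n = 80·365/594 = 49.1582; c·n₁/n = 93·229/594 = 35.8535
Stratum 2 (Some college): n₁ = 377, n₀ = 291, n = 668; a·n₀/n = 203·291/668 = 88.4326; c·n₁/n = 110·377/668 = 62.0808
Stratum 3 (≥ Bachelor's): n₁ = 217, n₀ = 334, n = 551; a·n₀/n = 90·334/551 = 54.5554; c·n₁/n = 72·217/551 = 28.3557
RR_MH = (49.1582 + 88.4326 + 54.5554) / (35.8535 + 62.0808 + 28.3557) = 192.1462 / 126.2901 = 1.52147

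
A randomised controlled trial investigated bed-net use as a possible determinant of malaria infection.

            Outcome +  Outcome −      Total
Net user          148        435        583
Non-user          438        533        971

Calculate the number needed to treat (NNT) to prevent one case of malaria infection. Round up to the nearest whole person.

Risk in treated group = 148/583 = 0.25386; risk in control = 438/971 = 0.45108.
Absolute risk reduction = 0.45108 − 0.25386 = 0.19722
NNT = 1 / ARR = 1 / 0.19722 = 5.070 → round up → 6

6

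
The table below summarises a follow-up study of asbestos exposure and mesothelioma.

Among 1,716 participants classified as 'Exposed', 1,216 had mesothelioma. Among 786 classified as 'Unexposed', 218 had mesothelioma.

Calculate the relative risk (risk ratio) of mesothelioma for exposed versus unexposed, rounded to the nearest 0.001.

From the description: a = 1216, b = 500, c = 218, d = 568.
Risk in exposed = 1216/1716 = 0.70862; risk in unexposed = 218/786 = 0.27735.
RR = 0.70862 / 0.27735 = 2.55495
The risk among the exposed is 2.55 times that among the unexposed.

2.555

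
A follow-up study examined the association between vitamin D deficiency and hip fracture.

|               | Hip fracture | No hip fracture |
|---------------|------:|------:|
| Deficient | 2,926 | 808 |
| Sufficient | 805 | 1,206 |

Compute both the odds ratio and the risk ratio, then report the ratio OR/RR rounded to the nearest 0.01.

2.77

Cells: a = 2926, b = 808, c = 805, d = 1206.
OR = (2926·1206)/(808·805) = 3528756/650440 = 5.42518
Risk in exposed = 2926/3734 = 0.78361; risk in unexposed = 805/2011 = 0.40030; RR = 1.95757
OR/RR = 5.42518 / 1.95757 = 2.77139
The outcome is not rare, so the OR lies further from 1 than the RR.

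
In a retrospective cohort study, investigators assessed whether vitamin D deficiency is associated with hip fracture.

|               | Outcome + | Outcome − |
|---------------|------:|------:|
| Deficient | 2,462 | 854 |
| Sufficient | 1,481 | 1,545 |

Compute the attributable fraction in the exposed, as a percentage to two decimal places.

34.08

Cells: a = 2462, b = 854, c = 1481, d = 1545.
Risk in exposed = 2462/3316 = 0.74246; risk in unexposed = 1481/3026 = 0.48942.
RR = 0.74246/0.48942 = 1.51701
AR% = (RR − 1)/RR × 100 = (1.51701 − 1)/1.51701 × 100 = 34.0807%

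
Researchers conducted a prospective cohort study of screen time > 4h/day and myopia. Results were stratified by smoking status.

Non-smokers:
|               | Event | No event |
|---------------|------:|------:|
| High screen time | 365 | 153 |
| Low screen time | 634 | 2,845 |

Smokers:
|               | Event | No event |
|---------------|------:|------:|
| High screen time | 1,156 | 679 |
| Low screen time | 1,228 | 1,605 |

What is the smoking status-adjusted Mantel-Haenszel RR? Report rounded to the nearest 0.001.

1.804

RR_MH = Σ(aᵢ·n₀ᵢ/nᵢ) / Σ(cᵢ·n₁ᵢ/nᵢ), with n₁ᵢ = aᵢ+bᵢ (exposed), n₀ᵢ = cᵢ+dᵢ (unexposed), nᵢ = n₁ᵢ+n₀ᵢ.
Stratum 1 (Non-smokers): n₁ = 518, n₀ = 3479, n = 3997; a·n₀/n = 365·3479/3997 = 317.6970; c·n₁/n = 634·518/3997 = 82.1646
Stratum 2 (Smokers): n₁ = 1835, n₀ = 2833, n = 4668; a·n₀/n = 1156·2833/4668 = 701.5741; c·n₁/n = 1228·1835/4668 = 482.7292
RR_MH = (317.6970 + 701.5741) / (82.1646 + 482.7292) = 1019.2711 / 564.8938 = 1.80436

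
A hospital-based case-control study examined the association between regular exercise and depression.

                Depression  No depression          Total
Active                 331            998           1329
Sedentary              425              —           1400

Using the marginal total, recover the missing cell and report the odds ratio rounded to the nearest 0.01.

0.76

The missing cell is in the unexposed row: 1400 − 425 = 975.
So a = 331, b = 998, c = 425, d = 975.
OR = (a·d)/(b·c) = (331 × 975) / (998 × 425) = 322725 / 424150 = 0.76087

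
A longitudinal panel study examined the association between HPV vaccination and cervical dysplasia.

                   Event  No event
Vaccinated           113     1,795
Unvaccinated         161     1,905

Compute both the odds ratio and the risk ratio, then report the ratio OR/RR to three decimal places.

Cells: a = 113, b = 1795, c = 161, d = 1905.
OR = (113·1905)/(1795·161) = 215265/288995 = 0.74487
Risk in exposed = 113/1908 = 0.05922; risk in unexposed = 161/2066 = 0.07793; RR = 0.75998
OR/RR = 0.74487 / 0.75998 = 0.98012
The outcome is rare in both groups, so OR ≈ RR (ratio near 1).

0.980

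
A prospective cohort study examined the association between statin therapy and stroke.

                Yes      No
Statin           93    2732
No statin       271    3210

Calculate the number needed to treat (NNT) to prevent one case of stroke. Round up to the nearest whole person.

Risk in treated group = 93/2825 = 0.03292; risk in control = 271/3481 = 0.07785.
Absolute risk reduction = 0.07785 − 0.03292 = 0.04493
NNT = 1 / ARR = 1 / 0.04493 = 22.256 → round up → 23

23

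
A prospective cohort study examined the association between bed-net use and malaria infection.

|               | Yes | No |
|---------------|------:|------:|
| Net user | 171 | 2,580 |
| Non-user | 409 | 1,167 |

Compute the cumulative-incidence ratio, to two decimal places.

Cells: a = 171, b = 2580, c = 409, d = 1167.
Risk in exposed = 171/2751 = 0.06216; risk in unexposed = 409/1576 = 0.25952.
RR = 0.06216 / 0.25952 = 0.23952
The risk is 76% lower among the exposed than among the unexposed.

0.24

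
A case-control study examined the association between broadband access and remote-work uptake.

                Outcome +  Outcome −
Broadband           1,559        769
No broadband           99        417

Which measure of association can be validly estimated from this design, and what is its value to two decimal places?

8.54

Cells: a = 1559, b = 769, c = 99, d = 417.
This is a case-control study: participants were sampled on outcome status, so risks in the source population cannot be estimated directly — relative risk is not valid here. The odds ratio is the appropriate measure.
OR = (a·d)/(b·c) = (1559 × 417) / (769 × 99) = 650103 / 76131 = 8.53927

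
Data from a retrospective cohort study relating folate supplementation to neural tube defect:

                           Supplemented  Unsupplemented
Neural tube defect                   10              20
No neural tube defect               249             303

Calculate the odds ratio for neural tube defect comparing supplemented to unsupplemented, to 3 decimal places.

Reading the table with exposure as columns: a = 10 (Supplemented, case), b = 249 (Supplemented, non-case), c = 20 (Unsupplemented, case), d = 303.
OR = (a·d)/(b·c) = (10 × 303) / (249 × 20) = 3030 / 4980 = 0.60843
Exposure is associated with lower odds of neural tube defect (OR = 0.61 < 1).

0.608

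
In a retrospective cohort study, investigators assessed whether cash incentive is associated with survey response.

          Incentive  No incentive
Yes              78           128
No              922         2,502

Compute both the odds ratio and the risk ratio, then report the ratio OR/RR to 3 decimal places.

Reading the table with exposure as columns: a = 78 (Incentive, case), b = 922 (Incentive, non-case), c = 128 (No incentive, case), d = 2502.
OR = (78·2502)/(922·128) = 195156/118016 = 1.65364
Risk in exposed = 78/1000 = 0.07800; risk in unexposed = 128/2630 = 0.04867; RR = 1.60266
OR/RR = 1.65364 / 1.60266 = 1.03181
The outcome is rare in both groups, so OR ≈ RR (ratio near 1).

1.032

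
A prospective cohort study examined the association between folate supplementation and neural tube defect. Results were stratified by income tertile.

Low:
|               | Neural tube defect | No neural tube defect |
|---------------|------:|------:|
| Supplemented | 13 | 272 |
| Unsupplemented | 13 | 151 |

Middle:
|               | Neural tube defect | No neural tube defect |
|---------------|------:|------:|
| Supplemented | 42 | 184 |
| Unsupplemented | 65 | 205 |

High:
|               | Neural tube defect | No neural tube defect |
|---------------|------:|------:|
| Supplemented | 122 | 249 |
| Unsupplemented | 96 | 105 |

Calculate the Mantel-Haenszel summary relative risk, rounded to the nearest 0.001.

RR_MH = Σ(aᵢ·n₀ᵢ/nᵢ) / Σ(cᵢ·n₁ᵢ/nᵢ), with n₁ᵢ = aᵢ+bᵢ (exposed), n₀ᵢ = cᵢ+dᵢ (unexposed), nᵢ = n₁ᵢ+n₀ᵢ.
Stratum 1 (Low): n₁ = 285, n₀ = 164, n = 449; a·n₀/n = 13·164/449 = 4.7483; c·n₁/n = 13·285/449 = 8.2517
Stratum 2 (Middle): n₁ = 226, n₀ = 270, n = 496; a·n₀/n = 42·270/496 = 22.8629; c·n₁/n = 65·226/496 = 29.6169
Stratum 3 (High): n₁ = 371, n₀ = 201, n = 572; a·n₀/n = 122·201/572 = 42.8706; c·n₁/n = 96·371/572 = 62.2657
RR_MH = (4.7483 + 22.8629 + 42.8706) / (8.2517 + 29.6169 + 62.2657) = 70.4819 / 100.1343 = 0.70387

0.704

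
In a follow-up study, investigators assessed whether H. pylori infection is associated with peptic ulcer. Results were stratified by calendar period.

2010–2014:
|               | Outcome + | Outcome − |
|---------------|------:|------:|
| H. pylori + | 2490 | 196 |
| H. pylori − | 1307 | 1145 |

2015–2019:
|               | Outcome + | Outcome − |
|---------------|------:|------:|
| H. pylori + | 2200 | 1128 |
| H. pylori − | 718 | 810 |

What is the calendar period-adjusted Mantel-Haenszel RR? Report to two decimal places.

RR_MH = Σ(aᵢ·n₀ᵢ/nᵢ) / Σ(cᵢ·n₁ᵢ/nᵢ), with n₁ᵢ = aᵢ+bᵢ (exposed), n₀ᵢ = cᵢ+dᵢ (unexposed), nᵢ = n₁ᵢ+n₀ᵢ.
Stratum 1 (2010–2014): n₁ = 2686, n₀ = 2452, n = 5138; a·n₀/n = 2490·2452/5138 = 1188.2989; c·n₁/n = 1307·2686/5138 = 683.2624
Stratum 2 (2015–2019): n₁ = 3328, n₀ = 1528, n = 4856; a·n₀/n = 2200·1528/4856 = 692.2570; c·n₁/n = 718·3328/4856 = 492.0725
RR_MH = (1188.2989 + 692.2570) / (683.2624 + 492.0725) = 1880.5560 / 1175.3348 = 1.60002

1.60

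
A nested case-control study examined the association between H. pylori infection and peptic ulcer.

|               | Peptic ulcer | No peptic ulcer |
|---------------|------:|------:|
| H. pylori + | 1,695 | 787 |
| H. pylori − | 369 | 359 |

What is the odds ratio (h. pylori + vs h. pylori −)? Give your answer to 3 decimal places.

Cells: a = 1695, b = 787, c = 369, d = 359.
OR = (a·d)/(b·c) = (1695 × 359) / (787 × 369) = 608505 / 290403 = 2.09538
The odds of peptic ulcer are about 2.10 times as high in the h. pylori + group.

2.095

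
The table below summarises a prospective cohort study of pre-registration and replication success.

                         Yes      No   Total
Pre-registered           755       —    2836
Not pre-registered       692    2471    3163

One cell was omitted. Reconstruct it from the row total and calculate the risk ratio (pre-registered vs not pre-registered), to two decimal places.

1.22

The missing cell is in the exposed row: 2836 − 755 = 2081.
So a = 755, b = 2081, c = 692, d = 2471.
RR = [a/(a+b)] / [c/(c+d)] = (755/2836) / (692/3163) = 0.26622/0.21878 = 1.21684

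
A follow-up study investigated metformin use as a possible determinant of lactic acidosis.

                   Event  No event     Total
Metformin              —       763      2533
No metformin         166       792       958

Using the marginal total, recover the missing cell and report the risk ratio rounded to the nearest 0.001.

4.033

The missing cell is in the exposed row: 2533 − 763 = 1770.
So a = 1770, b = 763, c = 166, d = 792.
RR = [a/(a+b)] / [c/(c+d)] = (1770/2533) / (166/958) = 0.69878/0.17328 = 4.03270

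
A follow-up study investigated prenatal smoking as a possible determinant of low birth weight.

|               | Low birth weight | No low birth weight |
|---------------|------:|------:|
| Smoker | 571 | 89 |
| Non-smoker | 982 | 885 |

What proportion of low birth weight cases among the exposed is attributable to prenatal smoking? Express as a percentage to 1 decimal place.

39.2

Cells: a = 571, b = 89, c = 982, d = 885.
Risk in exposed = 571/660 = 0.86515; risk in unexposed = 982/1867 = 0.52598.
RR = 0.86515/0.52598 = 1.64485
AR% = (RR − 1)/RR × 100 = (1.64485 − 1)/1.64485 × 100 = 39.2040%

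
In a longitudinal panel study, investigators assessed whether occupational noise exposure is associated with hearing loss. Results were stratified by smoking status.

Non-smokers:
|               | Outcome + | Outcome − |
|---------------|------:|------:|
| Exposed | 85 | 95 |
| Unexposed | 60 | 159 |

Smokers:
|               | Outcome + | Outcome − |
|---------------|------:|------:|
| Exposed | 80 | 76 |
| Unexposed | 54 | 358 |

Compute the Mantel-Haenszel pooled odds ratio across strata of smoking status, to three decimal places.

OR_MH = Σ(aᵢdᵢ/nᵢ) / Σ(bᵢcᵢ/nᵢ), where nᵢ is the stratum total.
Stratum 1 (Non-smokers): n = 399; a·d/n = 85·159/399 = 33.8722; b·c/n = 95·60/399 = 14.2857
Stratum 2 (Smokers): n = 568; a·d/n = 80·358/568 = 50.4225; b·c/n = 76·54/568 = 7.2254
OR_MH = (33.8722 + 50.4225) / (14.2857 + 7.2254) = 84.2947 / 21.5111 = 3.91867

3.919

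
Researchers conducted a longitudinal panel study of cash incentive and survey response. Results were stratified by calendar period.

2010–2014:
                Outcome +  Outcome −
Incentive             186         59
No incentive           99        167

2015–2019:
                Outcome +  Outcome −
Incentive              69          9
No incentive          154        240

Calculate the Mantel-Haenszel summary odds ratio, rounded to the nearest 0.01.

OR_MH = Σ(aᵢdᵢ/nᵢ) / Σ(bᵢcᵢ/nᵢ), where nᵢ is the stratum total.
Stratum 1 (2010–2014): n = 511; a·d/n = 186·167/511 = 60.7867; b·c/n = 59·99/511 = 11.4305
Stratum 2 (2015–2019): n = 472; a·d/n = 69·240/472 = 35.0847; b·c/n = 9·154/472 = 2.9364
OR_MH = (60.7867 + 35.0847) / (11.4305 + 2.9364) = 95.8714 / 14.3670 = 6.67305

6.67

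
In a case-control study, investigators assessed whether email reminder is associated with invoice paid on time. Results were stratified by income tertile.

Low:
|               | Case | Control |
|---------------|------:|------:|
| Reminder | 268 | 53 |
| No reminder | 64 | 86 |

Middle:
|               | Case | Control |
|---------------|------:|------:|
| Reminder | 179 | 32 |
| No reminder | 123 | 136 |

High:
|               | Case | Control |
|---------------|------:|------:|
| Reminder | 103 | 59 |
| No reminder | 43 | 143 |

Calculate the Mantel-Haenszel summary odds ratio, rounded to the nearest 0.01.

OR_MH = Σ(aᵢdᵢ/nᵢ) / Σ(bᵢcᵢ/nᵢ), where nᵢ is the stratum total.
Stratum 1 (Low): n = 471; a·d/n = 268·86/471 = 48.9342; b·c/n = 53·64/471 = 7.2017
Stratum 2 (Middle): n = 470; a·d/n = 179·136/470 = 51.7957; b·c/n = 32·123/470 = 8.3745
Stratum 3 (High): n = 348; a·d/n = 103·143/348 = 42.3247; b·c/n = 59·43/348 = 7.2902
OR_MH = (48.9342 + 51.7957 + 42.3247) / (7.2017 + 8.3745 + 7.2902) = 143.0546 / 22.8664 = 6.25611

6.26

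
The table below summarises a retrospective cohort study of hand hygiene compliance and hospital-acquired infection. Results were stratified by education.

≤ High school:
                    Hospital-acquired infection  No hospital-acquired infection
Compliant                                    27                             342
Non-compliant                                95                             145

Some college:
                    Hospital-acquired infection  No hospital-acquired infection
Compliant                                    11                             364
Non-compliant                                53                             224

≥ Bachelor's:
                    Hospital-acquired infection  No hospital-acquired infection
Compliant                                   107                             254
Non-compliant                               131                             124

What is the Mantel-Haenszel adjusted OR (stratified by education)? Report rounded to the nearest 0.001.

OR_MH = Σ(aᵢdᵢ/nᵢ) / Σ(bᵢcᵢ/nᵢ), where nᵢ is the stratum total.
Stratum 1 (≤ High school): n = 609; a·d/n = 27·145/609 = 6.4286; b·c/n = 342·95/609 = 53.3498
Stratum 2 (Some college): n = 652; a·d/n = 11·224/652 = 3.7791; b·c/n = 364·53/652 = 29.5890
Stratum 3 (≥ Bachelor's): n = 616; a·d/n = 107·124/616 = 21.5390; b·c/n = 254·131/616 = 54.0162
OR_MH = (6.4286 + 3.7791 + 21.5390) / (53.3498 + 29.5890 + 54.0162) = 31.7467 / 136.9549 = 0.23180

0.232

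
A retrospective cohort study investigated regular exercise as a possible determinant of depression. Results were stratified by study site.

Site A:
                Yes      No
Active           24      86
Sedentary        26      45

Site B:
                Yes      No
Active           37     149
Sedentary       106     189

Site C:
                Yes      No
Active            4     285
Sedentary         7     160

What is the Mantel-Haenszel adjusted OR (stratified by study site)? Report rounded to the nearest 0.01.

0.44

OR_MH = Σ(aᵢdᵢ/nᵢ) / Σ(bᵢcᵢ/nᵢ), where nᵢ is the stratum total.
Stratum 1 (Site A): n = 181; a·d/n = 24·45/181 = 5.9669; b·c/n = 86·26/181 = 12.3536
Stratum 2 (Site B): n = 481; a·d/n = 37·189/481 = 14.5385; b·c/n = 149·106/481 = 32.8358
Stratum 3 (Site C): n = 456; a·d/n = 4·160/456 = 1.4035; b·c/n = 285·7/456 = 4.3750
OR_MH = (5.9669 + 14.5385 + 1.4035) / (12.3536 + 32.8358 + 4.3750) = 21.9088 / 49.5643 = 0.44203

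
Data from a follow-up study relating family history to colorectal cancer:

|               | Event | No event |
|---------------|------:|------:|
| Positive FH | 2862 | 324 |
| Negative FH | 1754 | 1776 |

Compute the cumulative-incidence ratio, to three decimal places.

Cells: a = 2862, b = 324, c = 1754, d = 1776.
Risk in exposed = 2862/3186 = 0.89831; risk in unexposed = 1754/3530 = 0.49688.
RR = 0.89831 / 0.49688 = 1.80788
The risk among the exposed is 1.81 times that among the unexposed.

1.808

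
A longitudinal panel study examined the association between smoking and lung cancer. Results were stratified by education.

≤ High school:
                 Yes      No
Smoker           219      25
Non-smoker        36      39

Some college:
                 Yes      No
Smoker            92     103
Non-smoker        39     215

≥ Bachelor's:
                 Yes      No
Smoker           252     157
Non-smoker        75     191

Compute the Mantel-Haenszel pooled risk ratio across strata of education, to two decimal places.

2.26

RR_MH = Σ(aᵢ·n₀ᵢ/nᵢ) / Σ(cᵢ·n₁ᵢ/nᵢ), with n₁ᵢ = aᵢ+bᵢ (exposed), n₀ᵢ = cᵢ+dᵢ (unexposed), nᵢ = n₁ᵢ+n₀ᵢ.
Stratum 1 (≤ High school): n₁ = 244, n₀ = 75, n = 319; a·n₀/n = 219·75/319 = 51.4890; c·n₁/n = 36·244/319 = 27.5361
Stratum 2 (Some college): n₁ = 195, n₀ = 254, n = 449; a·n₀/n = 92·254/449 = 52.0445; c·n₁/n = 39·195/449 = 16.9376
Stratum 3 (≥ Bachelor's): n₁ = 409, n₀ = 266, n = 675; a·n₀/n = 252·266/675 = 99.3067; c·n₁/n = 75·409/675 = 45.4444
RR_MH = (51.4890 + 52.0445 + 99.3067) / (27.5361 + 16.9376 + 45.4444) = 202.8402 / 89.9181 = 2.25583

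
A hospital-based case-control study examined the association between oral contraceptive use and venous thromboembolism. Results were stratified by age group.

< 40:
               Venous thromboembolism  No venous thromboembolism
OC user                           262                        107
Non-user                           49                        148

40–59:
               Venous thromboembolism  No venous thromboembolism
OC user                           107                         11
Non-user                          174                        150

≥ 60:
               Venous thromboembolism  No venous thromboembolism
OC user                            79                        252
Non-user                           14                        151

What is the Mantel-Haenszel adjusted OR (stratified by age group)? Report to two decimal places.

6.22

OR_MH = Σ(aᵢdᵢ/nᵢ) / Σ(bᵢcᵢ/nᵢ), where nᵢ is the stratum total.
Stratum 1 (< 40): n = 566; a·d/n = 262·148/566 = 68.5088; b·c/n = 107·49/566 = 9.2633
Stratum 2 (40–59): n = 442; a·d/n = 107·150/442 = 36.3122; b·c/n = 11·174/442 = 4.3303
Stratum 3 (≥ 60): n = 496; a·d/n = 79·151/496 = 24.0504; b·c/n = 252·14/496 = 7.1129
OR_MH = (68.5088 + 36.3122 + 24.0504) / (9.2633 + 4.3303 + 7.1129) = 128.8715 / 20.7065 = 6.22373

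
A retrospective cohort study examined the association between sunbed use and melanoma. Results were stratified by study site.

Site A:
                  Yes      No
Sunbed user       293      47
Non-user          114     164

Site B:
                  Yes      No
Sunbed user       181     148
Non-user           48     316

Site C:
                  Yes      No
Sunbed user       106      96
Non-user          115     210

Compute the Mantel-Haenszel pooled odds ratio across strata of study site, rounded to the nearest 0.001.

OR_MH = Σ(aᵢdᵢ/nᵢ) / Σ(bᵢcᵢ/nᵢ), where nᵢ is the stratum total.
Stratum 1 (Site A): n = 618; a·d/n = 293·164/618 = 77.7540; b·c/n = 47·114/618 = 8.6699
Stratum 2 (Site B): n = 693; a·d/n = 181·316/693 = 82.5339; b·c/n = 148·48/693 = 10.2511
Stratum 3 (Site C): n = 527; a·d/n = 106·210/527 = 42.2391; b·c/n = 96·115/527 = 20.9488
OR_MH = (77.7540 + 82.5339 + 42.2391) / (8.6699 + 10.2511 + 20.9488) = 202.5270 / 39.8698 = 5.07972

5.080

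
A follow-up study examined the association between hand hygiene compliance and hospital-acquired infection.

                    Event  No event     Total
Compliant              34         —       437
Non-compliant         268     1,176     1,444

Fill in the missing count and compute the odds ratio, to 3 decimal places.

The missing cell is in the exposed row: 437 − 34 = 403.
So a = 34, b = 403, c = 268, d = 1176.
OR = (a·d)/(b·c) = (34 × 1176) / (403 × 268) = 39984 / 108004 = 0.37021

0.370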